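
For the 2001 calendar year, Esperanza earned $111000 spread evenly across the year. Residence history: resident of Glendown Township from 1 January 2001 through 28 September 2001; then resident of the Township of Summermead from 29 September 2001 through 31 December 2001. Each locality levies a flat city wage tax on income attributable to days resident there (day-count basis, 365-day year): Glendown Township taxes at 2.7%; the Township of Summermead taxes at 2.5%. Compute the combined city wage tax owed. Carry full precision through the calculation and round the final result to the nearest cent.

$2939.83

Glendown Township, 1 January – 28 September 2001: 271 days → $111000 × 2.7% × 271/365 = $2225.1699
The Township of Summermead, 29 September – 31 December 2001: 94 days → $111000 × 2.5% × 94/365 = $714.6575
Total = $2939.8274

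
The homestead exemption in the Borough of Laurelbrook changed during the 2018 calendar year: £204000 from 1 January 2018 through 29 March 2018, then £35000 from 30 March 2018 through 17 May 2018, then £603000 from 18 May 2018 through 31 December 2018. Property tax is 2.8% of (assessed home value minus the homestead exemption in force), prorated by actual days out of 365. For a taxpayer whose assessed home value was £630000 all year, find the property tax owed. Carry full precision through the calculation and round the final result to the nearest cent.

£5584.58

1 January – 29 March 2018: 88 days, exemption £204000 → (£630000 − £204000) × 2.8% × 88/365 = £2875.7918
30 March – 17 May 2018: 49 days, exemption £35000 → (£630000 − £35000) × 2.8% × 49/365 = £2236.5479
18 May – 31 December 2018: 228 days, exemption £603000 → (£630000 − £603000) × 2.8% × 228/365 = £472.2411
Total = £5584.5808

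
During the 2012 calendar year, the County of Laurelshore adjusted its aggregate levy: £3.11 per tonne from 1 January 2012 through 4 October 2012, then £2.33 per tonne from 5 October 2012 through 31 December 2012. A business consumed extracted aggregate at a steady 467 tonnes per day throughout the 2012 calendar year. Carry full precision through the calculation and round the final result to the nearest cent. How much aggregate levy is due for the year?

1 January – 4 October 2012: 278 days × 467 tonnes/day = 129,826 tonnes at £3.11/tonne → £403,758.86
5 October – 31 December 2012: 88 days × 467 tonnes/day = 41,096 tonnes at £2.33/tonne → £95,753.68

£499,512.54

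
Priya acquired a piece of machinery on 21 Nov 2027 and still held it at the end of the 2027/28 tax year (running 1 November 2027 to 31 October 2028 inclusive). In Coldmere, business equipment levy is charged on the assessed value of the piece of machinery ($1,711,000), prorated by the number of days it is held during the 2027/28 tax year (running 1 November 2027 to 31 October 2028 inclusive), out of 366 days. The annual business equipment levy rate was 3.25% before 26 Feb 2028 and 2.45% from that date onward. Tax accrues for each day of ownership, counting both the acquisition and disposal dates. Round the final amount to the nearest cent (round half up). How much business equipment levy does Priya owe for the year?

$43,256.51

21 Nov 2027 – 25 Feb 2028: 97 days at 3.25% → $1,711,000 × 3.25% × 97/366 = $14,737.5068
26 Feb – 31 Oct 2028: 249 days at 2.45% → $1,711,000 × 2.45% × 249/366 = $28,519.0041
Total = $43,256.5109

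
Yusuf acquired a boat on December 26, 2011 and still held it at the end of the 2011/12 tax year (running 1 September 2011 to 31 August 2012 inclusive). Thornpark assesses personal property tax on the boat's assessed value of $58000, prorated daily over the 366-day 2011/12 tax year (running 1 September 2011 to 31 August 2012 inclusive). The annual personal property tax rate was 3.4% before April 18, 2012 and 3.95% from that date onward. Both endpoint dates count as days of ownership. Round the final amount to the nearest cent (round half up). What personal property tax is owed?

December 26, 2011 – April 17, 2012: 114 days at 3.4% → $58000 × 3.4% × 114/366 = $614.2295
April 18 – August 31, 2012: 136 days at 3.95% → $58000 × 3.95% × 136/366 = $851.3005
Total = $1465.5301

$1465.53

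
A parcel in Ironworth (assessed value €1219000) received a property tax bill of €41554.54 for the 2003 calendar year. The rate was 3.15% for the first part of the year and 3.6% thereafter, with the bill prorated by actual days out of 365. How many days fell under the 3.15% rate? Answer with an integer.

Let d = days at the first rate; then 365 − d days at the second rate.
€1219000 × [3.15%·d + 3.6%·(365−d)] / 365 = €41554.54
Solving gives d = 155, so the new rate took effect on June 5, 2003.

155 days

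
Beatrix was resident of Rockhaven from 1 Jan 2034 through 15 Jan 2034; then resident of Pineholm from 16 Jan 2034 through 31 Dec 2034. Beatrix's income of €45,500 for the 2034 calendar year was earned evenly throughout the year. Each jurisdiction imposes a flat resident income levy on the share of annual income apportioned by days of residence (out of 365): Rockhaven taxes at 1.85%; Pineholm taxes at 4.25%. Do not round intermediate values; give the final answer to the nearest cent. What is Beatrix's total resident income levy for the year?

Rockhaven, 1 Jan – 15 Jan 2034: 15 days → €45,500 × 1.85% × 15/365 = €34.5925
Pineholm, 16 Jan – 31 Dec 2034: 350 days → €45,500 × 4.25% × 350/365 = €1,854.2808
Total = €1,888.8733

€1,888.87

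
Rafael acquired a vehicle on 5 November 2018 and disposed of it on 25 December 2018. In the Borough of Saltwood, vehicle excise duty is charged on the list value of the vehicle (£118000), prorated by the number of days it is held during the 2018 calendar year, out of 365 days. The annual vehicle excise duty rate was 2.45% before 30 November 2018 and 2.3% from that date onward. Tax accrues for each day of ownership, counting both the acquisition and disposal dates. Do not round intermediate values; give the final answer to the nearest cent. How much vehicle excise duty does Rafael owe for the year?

£391.34

5 November – 29 November 2018: 25 days at 2.45% → £118000 × 2.45% × 25/365 = £198.0137
30 November – 25 December 2018: 26 days at 2.3% → £118000 × 2.3% × 26/365 = £193.3260
Total = £391.3397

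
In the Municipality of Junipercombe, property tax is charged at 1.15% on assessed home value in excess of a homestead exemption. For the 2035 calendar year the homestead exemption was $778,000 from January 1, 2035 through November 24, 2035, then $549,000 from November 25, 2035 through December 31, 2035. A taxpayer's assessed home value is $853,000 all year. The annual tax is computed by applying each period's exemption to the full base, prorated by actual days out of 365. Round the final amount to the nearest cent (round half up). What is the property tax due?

January 1 – November 24, 2035: 328 days, exemption $778,000 → ($853,000 − $778,000) × 1.15% × 328/365 = $775.0685
November 25 – December 31, 2035: 37 days, exemption $549,000 → ($853,000 − $549,000) × 1.15% × 37/365 = $354.3890
Total = $1,129.4575

$1,129.46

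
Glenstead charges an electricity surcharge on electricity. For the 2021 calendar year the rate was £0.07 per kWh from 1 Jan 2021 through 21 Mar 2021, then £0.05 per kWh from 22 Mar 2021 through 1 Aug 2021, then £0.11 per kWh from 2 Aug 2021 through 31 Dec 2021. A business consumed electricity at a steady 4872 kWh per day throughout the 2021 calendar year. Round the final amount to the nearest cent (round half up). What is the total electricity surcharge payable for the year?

£141,141.84

1 Jan – 21 Mar 2021: 80 days × 4872 kWh/day = 389,760 kWh at £0.07/kWh → £27,283.20
22 Mar – 1 Aug 2021: 133 days × 4872 kWh/day = 647,976 kWh at £0.05/kWh → £32,398.80
2 Aug – 31 Dec 2021: 152 days × 4872 kWh/day = 740,544 kWh at £0.11/kWh → £81,459.84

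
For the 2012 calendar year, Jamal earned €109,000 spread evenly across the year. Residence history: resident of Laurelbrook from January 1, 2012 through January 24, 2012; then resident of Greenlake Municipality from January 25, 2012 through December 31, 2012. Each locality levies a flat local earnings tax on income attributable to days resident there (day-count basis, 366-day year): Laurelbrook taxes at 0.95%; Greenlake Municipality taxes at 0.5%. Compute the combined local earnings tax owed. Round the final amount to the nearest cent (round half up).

Laurelbrook, January 1 – January 24, 2012: 24 days → €109,000 × 0.95% × 24/366 = €67.9016
Greenlake Municipality, January 25 – December 31, 2012: 342 days → €109,000 × 0.5% × 342/366 = €509.2623
Total = €577.1639

€577.16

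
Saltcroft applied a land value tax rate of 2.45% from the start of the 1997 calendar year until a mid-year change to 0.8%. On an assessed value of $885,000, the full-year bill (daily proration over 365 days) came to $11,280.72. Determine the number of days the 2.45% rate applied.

Let d = days at the first rate; then 365 − d days at the second rate.
$885,000 × [2.45%·d + 0.8%·(365−d)] / 365 = $11,280.72
Solving gives d = 105, so the new rate took effect on April 16, 1997.

105 days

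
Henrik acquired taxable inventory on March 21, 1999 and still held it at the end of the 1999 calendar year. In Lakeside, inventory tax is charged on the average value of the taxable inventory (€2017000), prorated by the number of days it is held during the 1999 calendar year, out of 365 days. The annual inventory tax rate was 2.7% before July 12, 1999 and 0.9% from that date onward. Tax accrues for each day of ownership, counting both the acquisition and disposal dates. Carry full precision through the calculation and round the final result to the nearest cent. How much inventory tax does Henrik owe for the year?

€25463.93

March 21 – July 11, 1999: 113 days at 2.7% → €2017000 × 2.7% × 113/365 = €16859.9096
July 12 – December 31, 1999: 173 days at 0.9% → €2017000 × 0.9% × 173/365 = €8604.0247
Total = €25463.9342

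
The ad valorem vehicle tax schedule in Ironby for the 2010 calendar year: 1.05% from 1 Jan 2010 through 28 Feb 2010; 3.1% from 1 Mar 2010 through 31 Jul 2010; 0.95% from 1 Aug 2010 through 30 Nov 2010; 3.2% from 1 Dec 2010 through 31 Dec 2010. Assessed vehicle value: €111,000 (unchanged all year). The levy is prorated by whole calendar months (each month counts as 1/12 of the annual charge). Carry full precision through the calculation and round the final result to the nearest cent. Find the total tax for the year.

€2,275.50

1 Jan – 28 Feb 2010: 2 months at 1.05% → €111,000 × 1.05% × 2/12 = €194.2500
1 Mar – 31 Jul 2010: 5 months at 3.1% → €111,000 × 3.1% × 5/12 = €1,433.7500
1 Aug – 30 Nov 2010: 4 months at 0.95% → €111,000 × 0.95% × 4/12 = €351.5000
1 Dec – 31 Dec 2010: 1 month at 3.2% → €111,000 × 3.2% × 1/12 = €296.0000
Total = €2,275.5000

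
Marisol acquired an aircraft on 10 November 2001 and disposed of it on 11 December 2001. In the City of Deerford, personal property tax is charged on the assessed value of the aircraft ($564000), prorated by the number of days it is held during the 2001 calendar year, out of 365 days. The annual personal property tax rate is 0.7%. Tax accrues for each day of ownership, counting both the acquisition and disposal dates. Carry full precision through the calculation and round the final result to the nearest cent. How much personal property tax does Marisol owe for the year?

$346.13

Days held (10 November – 11 December 2001): 32 out of 365
Tax = $564000 × 0.7% × 32/365 = $346.1260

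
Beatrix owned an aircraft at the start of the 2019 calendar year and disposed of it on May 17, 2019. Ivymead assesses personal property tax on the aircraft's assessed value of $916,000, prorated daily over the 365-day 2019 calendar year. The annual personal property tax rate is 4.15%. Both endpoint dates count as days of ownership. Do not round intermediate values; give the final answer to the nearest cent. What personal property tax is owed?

Days held (January 1 – May 17, 2019): 137 out of 365
Tax = $916,000 × 4.15% × 137/365 = $14,268.2685

$14,268.27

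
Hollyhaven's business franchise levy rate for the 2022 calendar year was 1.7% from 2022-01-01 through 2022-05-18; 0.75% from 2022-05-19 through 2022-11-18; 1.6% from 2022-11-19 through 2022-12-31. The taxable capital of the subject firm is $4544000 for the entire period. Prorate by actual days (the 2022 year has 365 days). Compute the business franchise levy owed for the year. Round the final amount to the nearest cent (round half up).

$54951.28

2022-01-01 to 2022-05-18: 138 days at 1.7% → $4544000 × 1.7% × 138/365 = $29206.0932
2022-05-19 to 2022-11-18: 184 days at 0.75% → $4544000 × 0.75% × 184/365 = $17180.0548
2022-11-19 to 2022-12-31: 43 days at 1.6% → $4544000 × 1.6% × 43/365 = $8565.1288
Total = $54951.2767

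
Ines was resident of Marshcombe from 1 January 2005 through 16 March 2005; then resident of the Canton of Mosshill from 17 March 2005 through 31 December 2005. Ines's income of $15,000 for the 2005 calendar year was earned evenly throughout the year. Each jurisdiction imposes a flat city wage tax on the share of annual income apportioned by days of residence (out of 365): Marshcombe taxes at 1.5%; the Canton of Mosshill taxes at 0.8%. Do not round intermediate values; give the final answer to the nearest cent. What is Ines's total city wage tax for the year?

Marshcombe, 1 January – 16 March 2005: 75 days → $15,000 × 1.5% × 75/365 = $46.2329
The Canton of Mosshill, 17 March – 31 December 2005: 290 days → $15,000 × 0.8% × 290/365 = $95.3425
Total = $141.5753

$141.58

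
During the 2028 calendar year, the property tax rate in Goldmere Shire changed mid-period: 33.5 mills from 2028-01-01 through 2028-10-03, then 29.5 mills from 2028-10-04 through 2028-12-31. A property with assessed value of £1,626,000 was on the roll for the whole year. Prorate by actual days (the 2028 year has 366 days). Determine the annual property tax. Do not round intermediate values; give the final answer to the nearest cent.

£52,889.43

2028-01-01 to 2028-10-03: 277 days at 33.5 mills → £1,626,000 × 3.35% × 277/366 = £41,225.3197
2028-10-04 to 2028-12-31: 89 days at 29.5 mills → £1,626,000 × 2.95% × 89/366 = £11,664.1066
Total = £52,889.4262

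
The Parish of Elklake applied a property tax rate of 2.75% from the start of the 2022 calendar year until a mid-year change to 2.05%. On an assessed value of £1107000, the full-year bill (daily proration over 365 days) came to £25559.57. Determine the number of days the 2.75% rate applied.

135 days

Let d = days at the first rate; then 365 − d days at the second rate.
£1107000 × [2.75%·d + 2.05%·(365−d)] / 365 = £25559.57
Solving gives d = 135, so the new rate took effect on 16 May 2022.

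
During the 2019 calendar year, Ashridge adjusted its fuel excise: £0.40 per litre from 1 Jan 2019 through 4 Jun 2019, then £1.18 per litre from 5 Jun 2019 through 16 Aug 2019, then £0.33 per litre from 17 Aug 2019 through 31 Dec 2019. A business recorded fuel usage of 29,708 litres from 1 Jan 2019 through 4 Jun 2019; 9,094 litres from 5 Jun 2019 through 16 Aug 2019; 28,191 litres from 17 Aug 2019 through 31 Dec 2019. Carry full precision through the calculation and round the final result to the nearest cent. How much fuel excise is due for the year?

1 Jan – 4 Jun 2019: 29,708 litres at £0.40/litre → £11883.20
5 Jun – 16 Aug 2019: 9,094 litres at £1.18/litre → £10730.92
17 Aug – 31 Dec 2019: 28,191 litres at £0.33/litre → £9303.03

£31917.15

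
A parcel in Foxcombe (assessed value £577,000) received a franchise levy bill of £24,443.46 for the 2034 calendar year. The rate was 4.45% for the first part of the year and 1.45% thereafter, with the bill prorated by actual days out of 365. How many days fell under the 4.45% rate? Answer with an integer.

Let d = days at the first rate; then 365 − d days at the second rate.
£577,000 × [4.45%·d + 1.45%·(365−d)] / 365 = £24,443.46
Solving gives d = 339, so the new rate took effect on 6 Dec 2034.

339 days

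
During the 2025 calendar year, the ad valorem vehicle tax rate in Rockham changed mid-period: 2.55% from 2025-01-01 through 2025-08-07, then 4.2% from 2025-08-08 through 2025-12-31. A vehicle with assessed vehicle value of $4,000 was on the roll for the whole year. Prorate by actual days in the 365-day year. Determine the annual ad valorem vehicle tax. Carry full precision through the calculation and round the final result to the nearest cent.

$128.40

2025-01-01 to 2025-08-07: 219 days at 2.55% → $4,000 × 2.55% × 219/365 = $61.2000
2025-08-08 to 2025-12-31: 146 days at 4.2% → $4,000 × 4.2% × 146/365 = $67.2000
Total = $128.4000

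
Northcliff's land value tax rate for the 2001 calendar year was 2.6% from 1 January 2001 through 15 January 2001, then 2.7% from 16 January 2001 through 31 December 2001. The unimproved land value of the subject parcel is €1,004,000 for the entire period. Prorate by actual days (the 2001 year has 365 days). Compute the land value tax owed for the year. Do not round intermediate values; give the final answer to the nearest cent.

€27,066.74

1 January – 15 January 2001: 15 days at 2.6% → €1,004,000 × 2.6% × 15/365 = €1,072.7671
16 January – 31 December 2001: 350 days at 2.7% → €1,004,000 × 2.7% × 350/365 = €25,993.9726
Total = €27,066.7397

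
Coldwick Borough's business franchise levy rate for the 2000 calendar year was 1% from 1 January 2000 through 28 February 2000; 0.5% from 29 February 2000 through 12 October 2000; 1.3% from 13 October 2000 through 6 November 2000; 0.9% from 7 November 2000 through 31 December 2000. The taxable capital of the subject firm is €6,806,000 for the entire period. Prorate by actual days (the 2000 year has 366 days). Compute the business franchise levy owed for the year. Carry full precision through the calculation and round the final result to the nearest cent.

1 January – 28 February 2000: 59 days at 1% → €6,806,000 × 1% × 59/366 = €10,971.4208
29 February – 12 October 2000: 227 days at 0.5% → €6,806,000 × 0.5% × 227/366 = €21,106.0383
13 October – 6 November 2000: 25 days at 1.3% → €6,806,000 × 1.3% × 25/366 = €6,043.5792
7 November – 31 December 2000: 55 days at 0.9% → €6,806,000 × 0.9% × 55/366 = €9,204.8361
Total = €47,325.8743

€47,325.87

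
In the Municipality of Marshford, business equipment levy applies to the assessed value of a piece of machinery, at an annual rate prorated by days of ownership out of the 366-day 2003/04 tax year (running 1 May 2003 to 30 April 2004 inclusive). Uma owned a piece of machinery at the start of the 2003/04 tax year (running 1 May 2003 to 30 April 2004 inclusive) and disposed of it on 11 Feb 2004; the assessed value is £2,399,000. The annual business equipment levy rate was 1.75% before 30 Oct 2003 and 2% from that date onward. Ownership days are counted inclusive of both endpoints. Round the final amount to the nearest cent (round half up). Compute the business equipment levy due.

£34,641.30

1 May – 29 Oct 2003: 182 days at 1.75% → £2,399,000 × 1.75% × 182/366 = £20,876.5437
30 Oct 2003 – 11 Feb 2004: 105 days at 2% → £2,399,000 × 2% × 105/366 = £13,764.7541
Total = £34,641.2978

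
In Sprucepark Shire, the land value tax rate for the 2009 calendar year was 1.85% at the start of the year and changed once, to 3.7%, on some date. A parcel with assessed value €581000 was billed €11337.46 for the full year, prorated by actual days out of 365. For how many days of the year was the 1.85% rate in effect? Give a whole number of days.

Let d = days at the first rate; then 365 − d days at the second rate.
€581000 × [1.85%·d + 3.7%·(365−d)] / 365 = €11337.46
Solving gives d = 345, so the new rate took effect on December 12, 2009.

345 days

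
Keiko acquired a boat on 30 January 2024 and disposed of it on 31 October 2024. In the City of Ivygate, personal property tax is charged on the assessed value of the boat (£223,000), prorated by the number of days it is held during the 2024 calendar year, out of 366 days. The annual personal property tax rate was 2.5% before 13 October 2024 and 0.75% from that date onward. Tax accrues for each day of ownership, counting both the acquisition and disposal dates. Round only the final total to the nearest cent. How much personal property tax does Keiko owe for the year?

30 January – 12 October 2024: 257 days at 2.5% → £223,000 × 2.5% × 257/366 = £3,914.6858
13 October – 31 October 2024: 19 days at 0.75% → £223,000 × 0.75% × 19/366 = £86.8238
Total = £4,001.5096

£4,001.51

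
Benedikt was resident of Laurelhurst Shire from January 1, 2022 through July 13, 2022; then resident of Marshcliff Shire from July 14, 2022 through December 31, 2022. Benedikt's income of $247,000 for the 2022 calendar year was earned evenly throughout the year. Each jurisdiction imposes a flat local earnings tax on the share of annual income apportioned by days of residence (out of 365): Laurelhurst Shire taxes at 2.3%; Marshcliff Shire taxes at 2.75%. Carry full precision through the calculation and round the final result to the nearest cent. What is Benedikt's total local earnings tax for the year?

$6,201.73

Laurelhurst Shire, January 1 – July 13, 2022: 194 days → $247,000 × 2.3% × 194/365 = $3,019.4904
Marshcliff Shire, July 14 – December 31, 2022: 171 days → $247,000 × 2.75% × 171/365 = $3,182.2397
Total = $6,201.7301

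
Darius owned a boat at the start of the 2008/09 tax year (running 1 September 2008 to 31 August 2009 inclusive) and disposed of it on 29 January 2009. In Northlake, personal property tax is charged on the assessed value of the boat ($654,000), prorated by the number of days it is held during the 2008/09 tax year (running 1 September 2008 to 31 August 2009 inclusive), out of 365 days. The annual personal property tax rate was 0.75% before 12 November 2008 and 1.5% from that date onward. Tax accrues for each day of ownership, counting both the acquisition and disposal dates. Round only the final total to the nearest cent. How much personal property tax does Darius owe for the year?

1 September – 11 November 2008: 72 days at 0.75% → $654,000 × 0.75% × 72/365 = $967.5616
12 November 2008 – 29 January 2009: 79 days at 1.5% → $654,000 × 1.5% × 79/365 = $2,123.2603
Total = $3,090.8219

$3,090.82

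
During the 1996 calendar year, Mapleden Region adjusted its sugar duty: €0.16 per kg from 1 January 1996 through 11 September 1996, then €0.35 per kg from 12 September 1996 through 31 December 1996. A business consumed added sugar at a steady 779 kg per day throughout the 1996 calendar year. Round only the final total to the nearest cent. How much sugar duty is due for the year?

1 January – 11 September 1996: 255 days × 779 kg/day = 198,645 kg at €0.16/kg → €31,783.20
12 September – 31 December 1996: 111 days × 779 kg/day = 86,469 kg at €0.35/kg → €30,264.15

€62,047.35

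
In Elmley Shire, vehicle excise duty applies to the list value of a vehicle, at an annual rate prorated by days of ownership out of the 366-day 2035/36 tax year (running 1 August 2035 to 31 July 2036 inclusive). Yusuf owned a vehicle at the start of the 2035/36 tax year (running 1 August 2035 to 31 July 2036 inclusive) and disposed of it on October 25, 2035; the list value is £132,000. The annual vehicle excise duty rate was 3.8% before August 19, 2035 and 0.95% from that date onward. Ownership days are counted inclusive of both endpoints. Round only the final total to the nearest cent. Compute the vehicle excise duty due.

August 1 – August 18, 2035: 18 days at 3.8% → £132,000 × 3.8% × 18/366 = £246.6885
August 19 – October 25, 2035: 68 days at 0.95% → £132,000 × 0.95% × 68/366 = £232.9836
Total = £479.6721

£479.67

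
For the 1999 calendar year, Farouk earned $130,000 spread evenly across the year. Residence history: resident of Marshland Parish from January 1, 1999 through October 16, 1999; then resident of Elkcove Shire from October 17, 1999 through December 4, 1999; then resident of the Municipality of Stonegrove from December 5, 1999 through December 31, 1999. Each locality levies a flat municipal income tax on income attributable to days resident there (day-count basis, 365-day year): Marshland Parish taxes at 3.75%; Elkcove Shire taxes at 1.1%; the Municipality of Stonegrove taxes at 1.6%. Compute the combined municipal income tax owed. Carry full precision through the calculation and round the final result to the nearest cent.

$4,205.77

Marshland Parish, January 1 – October 16, 1999: 289 days → $130,000 × 3.75% × 289/365 = $3,859.9315
Elkcove Shire, October 17 – December 4, 1999: 49 days → $130,000 × 1.1% × 49/365 = $191.9726
The Municipality of Stonegrove, December 5 – December 31, 1999: 27 days → $130,000 × 1.6% × 27/365 = $153.8630
Total = $4,205.7671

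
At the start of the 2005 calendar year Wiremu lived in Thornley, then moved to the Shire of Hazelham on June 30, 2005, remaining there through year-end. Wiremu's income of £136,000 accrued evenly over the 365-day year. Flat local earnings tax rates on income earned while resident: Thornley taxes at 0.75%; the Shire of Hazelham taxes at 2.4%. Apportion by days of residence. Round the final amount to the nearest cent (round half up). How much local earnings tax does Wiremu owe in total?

£2,157.37

Thornley, January 1 – June 29, 2005: 180 days → £136,000 × 0.75% × 180/365 = £503.0137
The Shire of Hazelham, June 30 – December 31, 2005: 185 days → £136,000 × 2.4% × 185/365 = £1,654.3562
Total = £2,157.3699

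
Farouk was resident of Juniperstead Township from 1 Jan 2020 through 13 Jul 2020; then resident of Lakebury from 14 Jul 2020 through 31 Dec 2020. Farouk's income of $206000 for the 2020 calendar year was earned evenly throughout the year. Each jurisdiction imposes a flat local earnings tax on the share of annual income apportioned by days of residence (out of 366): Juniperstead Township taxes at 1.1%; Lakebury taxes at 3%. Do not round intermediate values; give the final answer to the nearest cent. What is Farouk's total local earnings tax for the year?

$4094.67

Juniperstead Township, 1 Jan – 13 Jul 2020: 195 days → $206000 × 1.1% × 195/366 = $1207.2951
Lakebury, 14 Jul – 31 Dec 2020: 171 days → $206000 × 3% × 171/366 = $2887.3770
Total = $4094.6721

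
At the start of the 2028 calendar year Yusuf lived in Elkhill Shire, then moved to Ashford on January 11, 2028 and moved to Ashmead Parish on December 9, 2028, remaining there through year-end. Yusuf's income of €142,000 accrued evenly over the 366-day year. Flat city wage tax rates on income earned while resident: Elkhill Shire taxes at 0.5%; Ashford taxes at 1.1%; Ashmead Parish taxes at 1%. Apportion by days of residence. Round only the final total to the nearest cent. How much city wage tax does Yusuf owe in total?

Elkhill Shire, January 1 – January 10, 2028: 10 days → €142,000 × 0.5% × 10/366 = €19.3989
Ashford, January 11 – December 8, 2028: 333 days → €142,000 × 1.1% × 333/366 = €1,421.1639
Ashmead Parish, December 9 – December 31, 2028: 23 days → €142,000 × 1% × 23/366 = €89.2350
Total = €1,529.7978

€1,529.80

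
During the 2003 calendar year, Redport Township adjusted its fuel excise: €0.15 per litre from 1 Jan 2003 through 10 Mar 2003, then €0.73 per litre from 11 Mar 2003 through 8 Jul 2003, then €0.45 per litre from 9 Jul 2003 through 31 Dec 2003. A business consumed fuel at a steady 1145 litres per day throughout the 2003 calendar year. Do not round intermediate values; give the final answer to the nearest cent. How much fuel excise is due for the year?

€202836.75

1 Jan – 10 Mar 2003: 69 days × 1145 litres/day = 79,005 litres at €0.15/litre → €11850.75
11 Mar – 8 Jul 2003: 120 days × 1145 litres/day = 137,400 litres at €0.73/litre → €100302.00
9 Jul – 31 Dec 2003: 176 days × 1145 litres/day = 201,520 litres at €0.45/litre → €90684.00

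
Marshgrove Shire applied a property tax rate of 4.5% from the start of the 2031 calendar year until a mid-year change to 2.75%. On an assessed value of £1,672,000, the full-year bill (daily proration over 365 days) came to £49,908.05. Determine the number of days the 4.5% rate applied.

Let d = days at the first rate; then 365 − d days at the second rate.
£1,672,000 × [4.5%·d + 2.75%·(365−d)] / 365 = £49,908.05
Solving gives d = 49, so the new rate took effect on 19 February 2031.

49 days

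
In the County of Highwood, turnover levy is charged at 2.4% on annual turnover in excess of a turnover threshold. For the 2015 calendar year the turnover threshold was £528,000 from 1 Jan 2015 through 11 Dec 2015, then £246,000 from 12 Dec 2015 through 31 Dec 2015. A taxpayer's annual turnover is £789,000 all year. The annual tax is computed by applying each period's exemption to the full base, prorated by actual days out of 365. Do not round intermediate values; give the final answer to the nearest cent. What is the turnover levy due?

£6,634.85

1 Jan – 11 Dec 2015: 345 days, exemption £528,000 → (£789,000 − £528,000) × 2.4% × 345/365 = £5,920.7671
12 Dec – 31 Dec 2015: 20 days, exemption £246,000 → (£789,000 − £246,000) × 2.4% × 20/365 = £714.0822
Total = £6,634.8493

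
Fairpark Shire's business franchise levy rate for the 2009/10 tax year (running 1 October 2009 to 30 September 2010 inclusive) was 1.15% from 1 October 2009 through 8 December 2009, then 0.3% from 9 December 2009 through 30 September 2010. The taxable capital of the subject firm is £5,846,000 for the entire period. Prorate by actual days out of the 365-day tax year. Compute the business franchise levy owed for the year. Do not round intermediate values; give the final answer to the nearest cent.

£26,931.64

1 October – 8 December 2009: 69 days at 1.15% → £5,846,000 × 1.15% × 69/365 = £12,709.0438
9 December 2009 – 30 September 2010: 296 days at 0.3% → £5,846,000 × 0.3% × 296/365 = £14,222.5973
Total = £26,931.6411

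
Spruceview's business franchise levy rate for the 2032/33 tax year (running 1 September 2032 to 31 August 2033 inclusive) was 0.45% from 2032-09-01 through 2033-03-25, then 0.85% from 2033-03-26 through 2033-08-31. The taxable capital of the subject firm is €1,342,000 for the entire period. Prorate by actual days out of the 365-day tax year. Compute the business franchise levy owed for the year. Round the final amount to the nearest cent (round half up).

2032-09-01 to 2033-03-25: 206 days at 0.45% → €1,342,000 × 0.45% × 206/365 = €3,408.3123
2033-03-26 to 2033-08-31: 159 days at 0.85% → €1,342,000 × 0.85% × 159/365 = €4,969.0767
Total = €8,377.3890

€8,377.39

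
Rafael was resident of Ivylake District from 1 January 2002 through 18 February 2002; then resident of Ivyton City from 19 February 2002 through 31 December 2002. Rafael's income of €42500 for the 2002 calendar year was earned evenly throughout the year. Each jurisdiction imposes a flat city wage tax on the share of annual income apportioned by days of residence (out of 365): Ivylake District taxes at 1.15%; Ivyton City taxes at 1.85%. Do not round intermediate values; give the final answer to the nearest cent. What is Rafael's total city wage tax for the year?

€746.31

Ivylake District, 1 January – 18 February 2002: 49 days → €42500 × 1.15% × 49/365 = €65.6130
Ivyton City, 19 February – 31 December 2002: 316 days → €42500 × 1.85% × 316/365 = €680.6986
Total = €746.3116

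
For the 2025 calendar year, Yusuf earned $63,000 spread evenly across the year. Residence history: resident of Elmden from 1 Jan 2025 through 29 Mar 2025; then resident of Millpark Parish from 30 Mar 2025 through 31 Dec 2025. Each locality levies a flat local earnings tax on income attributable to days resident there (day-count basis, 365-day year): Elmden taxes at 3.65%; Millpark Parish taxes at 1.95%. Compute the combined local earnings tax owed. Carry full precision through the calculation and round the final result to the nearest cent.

Elmden, 1 Jan – 29 Mar 2025: 88 days → $63,000 × 3.65% × 88/365 = $554.4000
Millpark Parish, 30 Mar – 31 Dec 2025: 277 days → $63,000 × 1.95% × 277/365 = $932.3137
Total = $1,486.7137

$1,486.71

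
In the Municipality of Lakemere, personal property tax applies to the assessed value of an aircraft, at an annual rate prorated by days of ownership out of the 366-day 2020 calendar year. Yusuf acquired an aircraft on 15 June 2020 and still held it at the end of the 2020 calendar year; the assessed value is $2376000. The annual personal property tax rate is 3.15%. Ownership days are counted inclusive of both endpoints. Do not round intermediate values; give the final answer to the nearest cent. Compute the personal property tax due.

Days held (15 June – 31 December 2020): 200 out of 366
Tax = $2376000 × 3.15% × 200/366 = $40898.3607

$40898.36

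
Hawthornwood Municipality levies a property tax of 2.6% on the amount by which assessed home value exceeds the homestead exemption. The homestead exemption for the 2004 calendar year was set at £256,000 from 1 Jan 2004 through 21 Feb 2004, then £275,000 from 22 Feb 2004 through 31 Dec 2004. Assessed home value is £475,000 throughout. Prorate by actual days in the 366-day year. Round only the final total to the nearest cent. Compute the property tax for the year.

1 Jan – 21 Feb 2004: 52 days, exemption £256,000 → (£475,000 − £256,000) × 2.6% × 52/366 = £808.9836
22 Feb – 31 Dec 2004: 314 days, exemption £275,000 → (£475,000 − £275,000) × 2.6% × 314/366 = £4,461.2022
Total = £5,270.1858

£5,270.19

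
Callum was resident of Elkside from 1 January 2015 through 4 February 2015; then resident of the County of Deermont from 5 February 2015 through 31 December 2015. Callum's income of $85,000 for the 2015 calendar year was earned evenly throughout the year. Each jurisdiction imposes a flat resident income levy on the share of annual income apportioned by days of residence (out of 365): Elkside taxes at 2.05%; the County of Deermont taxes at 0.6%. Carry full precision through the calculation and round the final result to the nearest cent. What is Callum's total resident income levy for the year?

Elkside, 1 January – 4 February 2015: 35 days → $85,000 × 2.05% × 35/365 = $167.0890
The County of Deermont, 5 February – 31 December 2015: 330 days → $85,000 × 0.6% × 330/365 = $461.0959
Total = $628.1849

$628.18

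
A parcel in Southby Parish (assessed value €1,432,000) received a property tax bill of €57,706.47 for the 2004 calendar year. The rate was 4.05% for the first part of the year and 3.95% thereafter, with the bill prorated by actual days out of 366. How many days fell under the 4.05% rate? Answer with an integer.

Let d = days at the first rate; then 366 − d days at the second rate.
€1,432,000 × [4.05%·d + 3.95%·(366−d)] / 366 = €57,706.47
Solving gives d = 292, so the new rate took effect on October 19, 2004.

292 days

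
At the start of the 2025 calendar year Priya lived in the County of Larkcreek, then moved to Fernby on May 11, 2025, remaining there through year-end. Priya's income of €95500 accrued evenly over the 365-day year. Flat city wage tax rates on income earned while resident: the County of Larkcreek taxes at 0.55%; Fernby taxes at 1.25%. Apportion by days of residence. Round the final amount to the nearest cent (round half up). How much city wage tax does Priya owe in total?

€955.65

The County of Larkcreek, January 1 – May 10, 2025: 130 days → €95500 × 0.55% × 130/365 = €187.0753
Fernby, May 11 – December 31, 2025: 235 days → €95500 × 1.25% × 235/365 = €768.5788
Total = €955.6541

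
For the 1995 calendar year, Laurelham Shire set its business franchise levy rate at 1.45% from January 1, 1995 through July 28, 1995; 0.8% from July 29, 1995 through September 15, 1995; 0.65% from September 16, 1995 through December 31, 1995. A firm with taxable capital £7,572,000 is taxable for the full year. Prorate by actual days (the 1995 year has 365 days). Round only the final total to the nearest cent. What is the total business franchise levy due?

£85,428.76

January 1 – July 28, 1995: 209 days at 1.45% → £7,572,000 × 1.45% × 209/365 = £62,868.3452
July 29 – September 15, 1995: 49 days at 0.8% → £7,572,000 × 0.8% × 49/365 = £8,132.1205
September 16 – December 31, 1995: 107 days at 0.65% → £7,572,000 × 0.65% × 107/365 = £14,428.2904
Total = £85,428.7562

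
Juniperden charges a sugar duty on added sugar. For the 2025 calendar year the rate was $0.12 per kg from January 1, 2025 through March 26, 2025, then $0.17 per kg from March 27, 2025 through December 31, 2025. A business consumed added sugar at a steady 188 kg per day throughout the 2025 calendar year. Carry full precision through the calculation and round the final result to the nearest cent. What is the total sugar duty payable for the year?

$10,866.40

January 1 – March 26, 2025: 85 days × 188 kg/day = 15,980 kg at $0.12/kg → $1,917.60
March 27 – December 31, 2025: 280 days × 188 kg/day = 52,640 kg at $0.17/kg → $8,948.80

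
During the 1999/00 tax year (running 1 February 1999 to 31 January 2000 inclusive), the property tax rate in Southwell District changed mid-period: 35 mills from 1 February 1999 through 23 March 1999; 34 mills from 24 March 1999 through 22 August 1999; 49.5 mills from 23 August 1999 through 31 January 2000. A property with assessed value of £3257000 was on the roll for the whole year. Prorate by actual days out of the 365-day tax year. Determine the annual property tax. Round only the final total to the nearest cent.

£133599.46

1 February – 23 March 1999: 51 days at 35 mills → £3257000 × 3.5% × 51/365 = £15928.0685
24 March – 22 August 1999: 152 days at 34 mills → £3257000 × 3.4% × 152/365 = £46115.5507
23 August 1999 – 31 January 2000: 162 days at 49.5 mills → £3257000 × 4.95% × 162/365 = £71555.8438
Total = £133599.4630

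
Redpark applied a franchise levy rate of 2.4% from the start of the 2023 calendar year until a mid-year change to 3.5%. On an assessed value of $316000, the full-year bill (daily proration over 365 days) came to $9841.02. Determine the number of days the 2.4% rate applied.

Let d = days at the first rate; then 365 − d days at the second rate.
$316000 × [2.4%·d + 3.5%·(365−d)] / 365 = $9841.02
Solving gives d = 128, so the new rate took effect on May 9, 2023.

128 days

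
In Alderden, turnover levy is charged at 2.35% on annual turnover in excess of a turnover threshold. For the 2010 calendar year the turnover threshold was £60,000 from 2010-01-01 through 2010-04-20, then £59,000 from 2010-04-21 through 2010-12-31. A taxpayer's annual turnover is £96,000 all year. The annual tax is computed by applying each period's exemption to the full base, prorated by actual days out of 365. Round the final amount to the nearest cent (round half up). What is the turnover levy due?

2010-01-01 to 2010-04-20: 110 days, exemption £60,000 → (£96,000 − £60,000) × 2.35% × 110/365 = £254.9589
2010-04-21 to 2010-12-31: 255 days, exemption £59,000 → (£96,000 − £59,000) × 2.35% × 255/365 = £607.4589
Total = £862.4178

£862.42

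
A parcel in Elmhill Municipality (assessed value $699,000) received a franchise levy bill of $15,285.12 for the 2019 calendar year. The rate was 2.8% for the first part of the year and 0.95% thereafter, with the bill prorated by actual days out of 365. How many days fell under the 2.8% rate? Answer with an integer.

Let d = days at the first rate; then 365 − d days at the second rate.
$699,000 × [2.8%·d + 0.95%·(365−d)] / 365 = $15,285.12
Solving gives d = 244, so the new rate took effect on 2 September 2019.

244 days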